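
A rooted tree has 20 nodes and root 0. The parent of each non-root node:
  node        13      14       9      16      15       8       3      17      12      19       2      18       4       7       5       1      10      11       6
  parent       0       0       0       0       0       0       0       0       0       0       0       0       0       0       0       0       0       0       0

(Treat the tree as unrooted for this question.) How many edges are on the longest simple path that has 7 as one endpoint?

Distances from 7 peak at 2, attained at 2 (18, 16, 15, 1, 19, 6, 13, 17, 14, 12, 9, 3, 8, 11, 4, 5, 10 also at distance 2).
7-0-2

2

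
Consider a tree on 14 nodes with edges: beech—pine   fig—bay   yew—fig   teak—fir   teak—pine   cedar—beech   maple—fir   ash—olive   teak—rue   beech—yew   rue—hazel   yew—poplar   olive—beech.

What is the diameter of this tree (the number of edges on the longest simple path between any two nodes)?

A longest path is maple - fir - teak - pine - beech - yew - fig - bay, with 7 edges.

7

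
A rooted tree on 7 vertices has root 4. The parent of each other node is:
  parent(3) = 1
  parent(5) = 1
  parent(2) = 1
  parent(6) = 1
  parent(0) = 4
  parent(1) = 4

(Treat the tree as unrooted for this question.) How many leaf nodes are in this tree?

The leaves are 0, 2, 3, 5, 6.
That is 5 leaves.

5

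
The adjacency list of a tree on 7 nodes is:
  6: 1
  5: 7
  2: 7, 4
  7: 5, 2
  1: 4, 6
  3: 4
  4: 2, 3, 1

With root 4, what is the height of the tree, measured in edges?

5 sits deepest: 4 → 2 → 7 → 5 — 3 edges from the root.

3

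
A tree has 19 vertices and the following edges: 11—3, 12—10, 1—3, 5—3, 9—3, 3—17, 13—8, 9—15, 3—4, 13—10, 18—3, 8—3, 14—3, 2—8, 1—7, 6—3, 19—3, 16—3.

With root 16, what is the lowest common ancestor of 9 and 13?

3

9's ancestor chain is 9, 3, 16 and 13's is 13, 8, 3, 16; they first meet at 3.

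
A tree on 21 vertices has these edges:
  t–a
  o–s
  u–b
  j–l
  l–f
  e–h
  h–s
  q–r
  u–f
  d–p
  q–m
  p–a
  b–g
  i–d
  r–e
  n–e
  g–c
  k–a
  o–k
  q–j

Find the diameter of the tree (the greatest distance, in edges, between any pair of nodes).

17

BFS from i reaches c last, at distance 17; BFS from c confirms no node is farther.
Path: i-d-p-a-k-o-s-h-e-r-q-j-l-f-u-b-g-c.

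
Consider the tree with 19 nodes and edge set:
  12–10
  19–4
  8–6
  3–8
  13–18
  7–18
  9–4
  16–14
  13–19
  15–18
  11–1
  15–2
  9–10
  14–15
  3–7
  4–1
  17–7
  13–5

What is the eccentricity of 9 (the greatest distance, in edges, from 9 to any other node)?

8

The node farthest from 9 is 6, via 9-4-19-13-18-7-3-8-6 — 8 edges.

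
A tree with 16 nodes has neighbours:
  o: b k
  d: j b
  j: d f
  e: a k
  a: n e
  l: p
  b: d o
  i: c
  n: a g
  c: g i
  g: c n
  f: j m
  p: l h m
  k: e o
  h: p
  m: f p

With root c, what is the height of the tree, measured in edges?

13

A deepest node is l, reached by c-g-n-a-e-k-o-b-d-j-f-m-p-l.
That path has 13 edges, so the height is 13.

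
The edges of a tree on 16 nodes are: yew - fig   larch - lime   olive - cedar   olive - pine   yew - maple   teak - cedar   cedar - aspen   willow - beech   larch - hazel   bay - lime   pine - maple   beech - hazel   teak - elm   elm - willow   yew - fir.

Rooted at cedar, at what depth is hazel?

5

Path from cedar to hazel: cedar–teak–elm–willow–beech–hazel, which has 5 edges.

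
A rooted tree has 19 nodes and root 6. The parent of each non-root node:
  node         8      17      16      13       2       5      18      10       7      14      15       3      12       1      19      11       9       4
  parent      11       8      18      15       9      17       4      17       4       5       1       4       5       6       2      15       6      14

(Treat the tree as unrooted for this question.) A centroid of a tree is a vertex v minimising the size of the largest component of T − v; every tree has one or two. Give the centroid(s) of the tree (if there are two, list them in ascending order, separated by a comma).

17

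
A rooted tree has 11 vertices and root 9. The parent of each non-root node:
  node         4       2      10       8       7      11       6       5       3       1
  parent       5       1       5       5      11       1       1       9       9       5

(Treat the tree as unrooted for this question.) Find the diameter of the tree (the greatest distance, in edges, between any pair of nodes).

5

BFS from 3 reaches 7 last, at distance 5; BFS from 7 confirms no node is farther.
Path: 3 - 9 - 5 - 1 - 11 - 7.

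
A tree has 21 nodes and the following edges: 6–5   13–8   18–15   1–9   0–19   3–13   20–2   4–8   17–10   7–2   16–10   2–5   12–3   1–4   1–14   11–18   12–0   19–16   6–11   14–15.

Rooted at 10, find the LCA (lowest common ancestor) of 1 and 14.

Path 1→root: 1 4 8 13 3 12 0 19 16 10; path 14→root: 14 1 4 8 13 3 12 0 19 16 10.
First common node: 1.

1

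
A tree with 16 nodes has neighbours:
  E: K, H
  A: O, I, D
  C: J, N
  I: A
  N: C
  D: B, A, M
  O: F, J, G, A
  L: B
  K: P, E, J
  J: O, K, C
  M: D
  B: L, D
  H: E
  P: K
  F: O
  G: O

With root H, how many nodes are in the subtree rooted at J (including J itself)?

12

J's subtree: {J, O, C, A, G, F, N, I, D, B, M, L}, size 12.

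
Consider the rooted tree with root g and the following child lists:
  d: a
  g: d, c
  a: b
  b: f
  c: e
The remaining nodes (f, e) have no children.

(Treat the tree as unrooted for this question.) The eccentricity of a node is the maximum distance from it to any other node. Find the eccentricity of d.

3

Distances from d peak at 3, attained at f (e also at distance 3).
d-a-b-f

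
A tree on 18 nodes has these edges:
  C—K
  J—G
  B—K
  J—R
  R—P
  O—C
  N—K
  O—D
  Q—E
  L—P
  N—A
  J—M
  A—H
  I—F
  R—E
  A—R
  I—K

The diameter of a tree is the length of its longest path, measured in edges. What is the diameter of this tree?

8

BFS from D reaches Q last, at distance 8; BFS from Q confirms no node is farther.
Path: D – O – C – K – N – A – R – E – Q.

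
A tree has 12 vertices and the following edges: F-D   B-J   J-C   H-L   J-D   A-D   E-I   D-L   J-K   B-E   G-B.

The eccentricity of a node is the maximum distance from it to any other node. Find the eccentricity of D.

4

Distances from D peak at 4, attained at I.
D-J-B-E-I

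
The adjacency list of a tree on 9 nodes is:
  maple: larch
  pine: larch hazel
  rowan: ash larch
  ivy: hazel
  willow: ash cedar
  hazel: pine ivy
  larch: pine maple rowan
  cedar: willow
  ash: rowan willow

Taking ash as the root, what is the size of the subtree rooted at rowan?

6

The subtree rooted at rowan contains: rowan, larch, pine, maple, hazel, ivy — 6 nodes.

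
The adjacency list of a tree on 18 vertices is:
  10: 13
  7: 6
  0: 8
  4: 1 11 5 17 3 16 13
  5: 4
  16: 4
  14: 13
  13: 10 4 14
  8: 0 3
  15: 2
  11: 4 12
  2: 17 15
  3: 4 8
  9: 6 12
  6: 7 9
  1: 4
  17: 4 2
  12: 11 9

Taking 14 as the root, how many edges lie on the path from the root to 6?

Climbing from 6 to the root: 6 – 9 – 12 – 11 – 4 – 13 – 14. That's 6 steps.

6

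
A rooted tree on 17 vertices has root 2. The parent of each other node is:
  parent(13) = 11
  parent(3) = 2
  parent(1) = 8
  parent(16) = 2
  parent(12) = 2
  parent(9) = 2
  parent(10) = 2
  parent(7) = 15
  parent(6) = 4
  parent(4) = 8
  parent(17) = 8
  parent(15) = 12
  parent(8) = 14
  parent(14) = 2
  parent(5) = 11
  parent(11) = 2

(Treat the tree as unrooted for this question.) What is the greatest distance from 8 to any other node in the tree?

5

Distances from 8 peak at 5, attained at 7.
8-14-2-12-15-7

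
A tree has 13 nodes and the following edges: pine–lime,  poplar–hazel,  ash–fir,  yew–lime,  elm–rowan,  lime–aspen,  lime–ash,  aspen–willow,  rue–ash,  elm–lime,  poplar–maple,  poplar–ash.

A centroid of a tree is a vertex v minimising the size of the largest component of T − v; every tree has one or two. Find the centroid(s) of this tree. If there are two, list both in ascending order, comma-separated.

If lime is removed the pieces have sizes 6, 2, 2, 1, 1, all ≤ ⌊13/2⌋ = 6.
Every other node leaves some component of size > 6, so the centroid is unique.

lime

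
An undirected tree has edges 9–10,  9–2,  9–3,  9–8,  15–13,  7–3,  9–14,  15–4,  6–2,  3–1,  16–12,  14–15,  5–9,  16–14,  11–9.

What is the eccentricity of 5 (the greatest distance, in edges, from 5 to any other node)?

The node farthest from 5 is 12 (13, 4 also at distance 4), via 5-9-14-16-12 — 4 edges.

4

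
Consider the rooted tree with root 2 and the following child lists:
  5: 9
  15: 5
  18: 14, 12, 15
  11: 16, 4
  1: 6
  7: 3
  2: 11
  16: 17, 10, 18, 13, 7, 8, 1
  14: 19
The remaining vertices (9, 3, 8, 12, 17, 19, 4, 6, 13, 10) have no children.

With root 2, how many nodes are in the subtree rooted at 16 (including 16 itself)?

16

16's subtree: {16, 10, 18, 8, 7, 1, 13, 17, 15, 14, 12, 3, 6, 5, 19, 9}, size 16.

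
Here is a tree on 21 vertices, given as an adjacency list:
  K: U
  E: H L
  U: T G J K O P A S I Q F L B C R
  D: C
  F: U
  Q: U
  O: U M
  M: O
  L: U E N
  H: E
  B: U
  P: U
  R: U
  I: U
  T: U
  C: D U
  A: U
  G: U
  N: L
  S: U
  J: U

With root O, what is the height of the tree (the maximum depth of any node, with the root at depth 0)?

The longest root-to-leaf path is O–U–L–E–H (4 edges).

4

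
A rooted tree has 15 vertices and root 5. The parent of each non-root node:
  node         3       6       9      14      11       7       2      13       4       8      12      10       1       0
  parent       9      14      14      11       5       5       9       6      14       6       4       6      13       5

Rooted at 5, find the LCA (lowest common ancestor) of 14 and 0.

Ancestors of 14 (toward the root): 14, 11, 5.
Ancestors of 0: 0, 5.
The deepest node appearing in both lists is 5.

5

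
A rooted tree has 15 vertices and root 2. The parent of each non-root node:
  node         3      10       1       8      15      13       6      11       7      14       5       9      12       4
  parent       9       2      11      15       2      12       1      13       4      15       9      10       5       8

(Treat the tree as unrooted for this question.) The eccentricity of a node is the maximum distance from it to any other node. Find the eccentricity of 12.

Distances from 12 peak at 8, attained at 7.
12–5–9–10–2–15–8–4–7

8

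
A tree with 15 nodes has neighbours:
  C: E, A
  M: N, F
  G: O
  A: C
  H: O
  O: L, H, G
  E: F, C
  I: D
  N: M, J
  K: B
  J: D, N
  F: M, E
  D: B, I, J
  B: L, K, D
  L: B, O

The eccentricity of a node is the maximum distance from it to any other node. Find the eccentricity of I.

Distances from I peak at 8, attained at A.
I-D-J-N-M-F-E-C-A

8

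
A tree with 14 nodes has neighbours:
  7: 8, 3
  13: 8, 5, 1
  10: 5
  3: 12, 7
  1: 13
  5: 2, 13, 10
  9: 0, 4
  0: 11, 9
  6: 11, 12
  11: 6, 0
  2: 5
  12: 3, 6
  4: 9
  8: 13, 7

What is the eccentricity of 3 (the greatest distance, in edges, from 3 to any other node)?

6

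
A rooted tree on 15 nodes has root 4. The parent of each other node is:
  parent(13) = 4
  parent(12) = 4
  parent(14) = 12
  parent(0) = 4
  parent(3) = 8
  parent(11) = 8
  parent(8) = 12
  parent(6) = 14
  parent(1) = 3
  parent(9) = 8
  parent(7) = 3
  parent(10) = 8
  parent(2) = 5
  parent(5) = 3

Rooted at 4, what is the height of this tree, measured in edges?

5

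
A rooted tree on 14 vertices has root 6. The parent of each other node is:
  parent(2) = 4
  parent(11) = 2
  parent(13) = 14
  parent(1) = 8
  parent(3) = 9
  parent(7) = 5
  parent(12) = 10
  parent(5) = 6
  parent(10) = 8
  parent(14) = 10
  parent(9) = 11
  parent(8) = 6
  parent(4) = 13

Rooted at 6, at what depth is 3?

Path from 6 to 3: 6 → 8 → 10 → 14 → 13 → 4 → 2 → 11 → 9 → 3, which has 9 edges.

9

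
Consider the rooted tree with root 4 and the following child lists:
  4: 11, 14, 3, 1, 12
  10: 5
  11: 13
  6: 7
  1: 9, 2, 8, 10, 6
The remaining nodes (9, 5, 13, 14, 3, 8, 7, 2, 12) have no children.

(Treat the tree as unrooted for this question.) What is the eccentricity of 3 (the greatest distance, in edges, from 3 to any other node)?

Distances from 3 peak at 4, attained at 5 (7 also at distance 4).
3 – 4 – 1 – 10 – 5

4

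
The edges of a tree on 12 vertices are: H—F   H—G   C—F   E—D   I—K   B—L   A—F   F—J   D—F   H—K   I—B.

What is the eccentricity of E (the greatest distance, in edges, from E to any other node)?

The node farthest from E is L, via E – D – F – H – K – I – B – L — 7 edges.

7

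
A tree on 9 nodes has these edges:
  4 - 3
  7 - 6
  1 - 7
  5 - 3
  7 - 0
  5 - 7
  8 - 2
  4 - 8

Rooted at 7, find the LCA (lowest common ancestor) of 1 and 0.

7

1's ancestor chain is 1, 7 and 0's is 0, 7; they first meet at 7.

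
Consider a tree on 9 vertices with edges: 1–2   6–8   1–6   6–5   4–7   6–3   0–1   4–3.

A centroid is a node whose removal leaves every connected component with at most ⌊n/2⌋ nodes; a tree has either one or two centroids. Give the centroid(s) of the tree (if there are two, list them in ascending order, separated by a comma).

6

Delete 6: the remaining components have sizes 3, 3, 1, 1. Max 3 ≤ 4, so 6 is a centroid.
Every other node leaves some component of size > 4, so the centroid is unique.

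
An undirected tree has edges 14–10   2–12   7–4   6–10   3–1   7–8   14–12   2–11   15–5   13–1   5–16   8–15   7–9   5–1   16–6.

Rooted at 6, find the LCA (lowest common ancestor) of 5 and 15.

5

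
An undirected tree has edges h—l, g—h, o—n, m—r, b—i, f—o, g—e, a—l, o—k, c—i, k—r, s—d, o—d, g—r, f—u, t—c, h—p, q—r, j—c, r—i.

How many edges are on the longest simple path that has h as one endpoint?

6

Distances from h peak at 6, attained at s (u also at distance 6).
h-g-r-k-o-d-s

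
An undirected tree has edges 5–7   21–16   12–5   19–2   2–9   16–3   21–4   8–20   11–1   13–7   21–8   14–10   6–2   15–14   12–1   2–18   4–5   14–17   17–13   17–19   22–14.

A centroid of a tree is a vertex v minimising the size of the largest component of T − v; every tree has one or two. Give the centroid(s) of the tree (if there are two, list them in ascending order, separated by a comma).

7, 13

Delete 13: the remaining components have sizes 11, 10. Max 11 ≤ 11, so 13 is a centroid.
7 is adjacent to 13 and is also a centroid (the largest component after removing it is likewise 11).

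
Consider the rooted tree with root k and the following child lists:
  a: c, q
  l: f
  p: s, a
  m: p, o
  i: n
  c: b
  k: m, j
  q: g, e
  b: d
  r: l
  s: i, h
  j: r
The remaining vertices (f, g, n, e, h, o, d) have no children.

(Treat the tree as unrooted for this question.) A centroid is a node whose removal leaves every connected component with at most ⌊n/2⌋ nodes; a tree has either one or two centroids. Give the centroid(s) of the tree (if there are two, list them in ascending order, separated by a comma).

Delete p: the remaining components have sizes 7, 7, 4. Max 7 ≤ 9, so p is a centroid.
Every other node leaves some component of size > 9, so the centroid is unique.

p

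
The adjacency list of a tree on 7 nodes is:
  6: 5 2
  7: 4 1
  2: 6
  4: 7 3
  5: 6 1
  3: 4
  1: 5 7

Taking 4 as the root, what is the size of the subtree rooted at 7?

7's subtree: {7, 1, 5, 6, 2}, size 5.

5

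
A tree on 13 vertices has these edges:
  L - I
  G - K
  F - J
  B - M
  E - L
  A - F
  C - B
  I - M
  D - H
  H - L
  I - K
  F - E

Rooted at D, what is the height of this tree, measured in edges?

C sits deepest: D–H–L–I–M–B–C — 6 edges from the root.

6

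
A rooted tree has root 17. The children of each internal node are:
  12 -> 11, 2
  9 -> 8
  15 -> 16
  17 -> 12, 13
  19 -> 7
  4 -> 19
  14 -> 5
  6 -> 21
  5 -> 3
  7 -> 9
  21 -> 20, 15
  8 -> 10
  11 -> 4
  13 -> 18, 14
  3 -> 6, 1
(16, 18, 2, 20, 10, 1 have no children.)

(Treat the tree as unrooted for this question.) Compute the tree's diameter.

BFS from 10 reaches 16 last, at distance 16; BFS from 16 confirms no node is farther.
Path: 10–8–9–7–19–4–11–12–17–13–14–5–3–6–21–15–16.

16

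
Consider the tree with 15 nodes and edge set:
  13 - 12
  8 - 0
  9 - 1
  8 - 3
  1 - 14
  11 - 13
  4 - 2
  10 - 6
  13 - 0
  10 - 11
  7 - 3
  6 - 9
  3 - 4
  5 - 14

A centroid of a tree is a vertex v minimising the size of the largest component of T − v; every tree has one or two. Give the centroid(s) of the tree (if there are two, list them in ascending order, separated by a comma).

13

If 13 is removed the pieces have sizes 7, 6, 1, all ≤ ⌊15/2⌋ = 7.
Every other node leaves some component of size > 7, so the centroid is unique.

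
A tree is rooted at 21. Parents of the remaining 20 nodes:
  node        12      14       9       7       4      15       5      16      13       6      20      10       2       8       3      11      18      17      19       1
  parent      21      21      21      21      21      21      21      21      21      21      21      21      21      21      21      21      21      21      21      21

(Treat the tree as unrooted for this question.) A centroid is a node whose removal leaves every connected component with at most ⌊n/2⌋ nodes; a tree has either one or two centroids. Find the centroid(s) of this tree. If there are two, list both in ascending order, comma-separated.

Removing 21 splits the tree into components of sizes 1, 1, 1, 1, 1, 1, 1, 1, 1, 1, 1, 1, 1, 1, 1, 1, 1, 1, 1, 1; the largest is 1 ≤ ⌊21/2⌋ = 10.
Every other node leaves some component of size > 10, so the centroid is unique.

21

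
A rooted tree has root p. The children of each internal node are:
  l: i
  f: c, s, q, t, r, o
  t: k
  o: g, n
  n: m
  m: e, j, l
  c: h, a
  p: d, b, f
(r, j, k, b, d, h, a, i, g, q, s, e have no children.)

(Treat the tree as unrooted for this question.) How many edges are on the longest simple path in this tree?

7

A longest path is i – l – m – n – o – f – c – a, with 7 edges.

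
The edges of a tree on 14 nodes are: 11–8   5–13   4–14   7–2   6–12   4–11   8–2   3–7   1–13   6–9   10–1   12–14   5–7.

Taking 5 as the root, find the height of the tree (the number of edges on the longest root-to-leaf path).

A deepest node is 9, reached by 5-7-2-8-11-4-14-12-6-9.
That path has 9 edges, so the height is 9.

9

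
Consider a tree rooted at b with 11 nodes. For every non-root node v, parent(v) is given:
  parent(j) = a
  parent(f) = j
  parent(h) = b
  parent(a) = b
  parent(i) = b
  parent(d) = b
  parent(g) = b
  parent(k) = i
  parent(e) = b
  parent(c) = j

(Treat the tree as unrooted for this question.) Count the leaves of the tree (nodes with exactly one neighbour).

Exactly 7 nodes have a single neighbour: c, d, e, f, g, h, k.

7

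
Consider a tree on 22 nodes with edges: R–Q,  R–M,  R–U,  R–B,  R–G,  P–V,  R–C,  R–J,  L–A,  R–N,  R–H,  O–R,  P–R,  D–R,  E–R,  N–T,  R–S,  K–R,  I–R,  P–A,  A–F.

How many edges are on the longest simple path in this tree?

Starting from L, a farthest node is T at distance 5.
One longest path: L - A - P - R - N - T.
So the diameter is 5.

5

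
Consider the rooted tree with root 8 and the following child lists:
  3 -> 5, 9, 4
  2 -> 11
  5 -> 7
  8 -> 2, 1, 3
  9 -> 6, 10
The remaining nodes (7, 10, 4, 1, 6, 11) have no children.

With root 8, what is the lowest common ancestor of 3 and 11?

Ancestors of 3 (toward the root): 3, 8.
Ancestors of 11: 11, 2, 8.
The deepest node appearing in both lists is 8.

8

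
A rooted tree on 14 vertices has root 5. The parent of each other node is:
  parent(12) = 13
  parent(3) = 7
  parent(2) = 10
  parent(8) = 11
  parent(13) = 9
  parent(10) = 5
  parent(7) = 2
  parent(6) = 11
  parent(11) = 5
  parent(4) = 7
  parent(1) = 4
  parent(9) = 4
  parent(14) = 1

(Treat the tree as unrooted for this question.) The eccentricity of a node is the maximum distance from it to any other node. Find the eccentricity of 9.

7

Distances from 9 peak at 7, attained at 8 (6 also at distance 7).
9-4-7-2-10-5-11-8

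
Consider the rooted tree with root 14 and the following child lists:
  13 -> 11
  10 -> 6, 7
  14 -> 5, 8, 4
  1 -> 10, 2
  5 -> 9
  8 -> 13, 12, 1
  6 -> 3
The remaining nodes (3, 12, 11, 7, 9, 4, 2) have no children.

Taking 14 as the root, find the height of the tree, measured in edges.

The longest root-to-leaf path is 14-8-1-10-6-3 (5 edges).

5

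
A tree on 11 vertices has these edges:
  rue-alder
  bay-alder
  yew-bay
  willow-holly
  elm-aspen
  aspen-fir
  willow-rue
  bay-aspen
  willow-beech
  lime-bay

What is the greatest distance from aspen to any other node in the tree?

5

A farthest node from aspen is beech (holly also at distance 5).
The path aspen-bay-alder-rue-willow-beech has 5 edges.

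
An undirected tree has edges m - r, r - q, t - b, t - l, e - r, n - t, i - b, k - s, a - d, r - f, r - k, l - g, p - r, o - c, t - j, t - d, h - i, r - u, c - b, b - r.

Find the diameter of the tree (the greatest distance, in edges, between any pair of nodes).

6

Starting from s, a farthest node is g at distance 6.
One longest path: s - k - r - b - t - l - g.
So the diameter is 6.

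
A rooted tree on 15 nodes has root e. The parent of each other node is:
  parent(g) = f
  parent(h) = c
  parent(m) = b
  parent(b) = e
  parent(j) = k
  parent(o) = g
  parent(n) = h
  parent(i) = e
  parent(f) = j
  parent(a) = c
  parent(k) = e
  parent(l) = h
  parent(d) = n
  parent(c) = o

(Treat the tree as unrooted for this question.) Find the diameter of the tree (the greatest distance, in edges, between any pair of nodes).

BFS from m reaches d last, at distance 11; BFS from d confirms no node is farther.
Path: m - b - e - k - j - f - g - o - c - h - n - d.

11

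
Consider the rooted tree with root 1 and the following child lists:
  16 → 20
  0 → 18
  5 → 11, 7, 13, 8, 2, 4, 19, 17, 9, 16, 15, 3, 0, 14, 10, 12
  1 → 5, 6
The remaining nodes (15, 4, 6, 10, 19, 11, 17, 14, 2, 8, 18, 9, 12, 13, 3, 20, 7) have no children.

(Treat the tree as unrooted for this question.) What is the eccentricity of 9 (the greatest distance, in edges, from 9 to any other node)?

The node farthest from 9 is 18 (6, 20 also at distance 3), via 9-5-0-18 — 3 edges.

3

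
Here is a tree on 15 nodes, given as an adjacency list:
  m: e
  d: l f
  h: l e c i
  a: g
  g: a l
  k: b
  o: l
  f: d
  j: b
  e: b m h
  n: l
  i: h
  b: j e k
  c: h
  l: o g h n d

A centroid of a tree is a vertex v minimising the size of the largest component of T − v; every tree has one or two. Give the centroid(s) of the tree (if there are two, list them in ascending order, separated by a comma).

Delete h: the remaining components have sizes 7, 5, 1, 1. Max 7 ≤ 7, so h is a centroid.
Every other node leaves some component of size > 7, so the centroid is unique.

h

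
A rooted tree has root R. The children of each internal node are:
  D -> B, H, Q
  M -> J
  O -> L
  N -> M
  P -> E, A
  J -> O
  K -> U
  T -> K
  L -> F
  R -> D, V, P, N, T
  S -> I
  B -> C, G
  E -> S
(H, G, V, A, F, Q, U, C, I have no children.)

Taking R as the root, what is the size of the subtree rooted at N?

N's subtree: {N, M, J, O, L, F}, size 6.

6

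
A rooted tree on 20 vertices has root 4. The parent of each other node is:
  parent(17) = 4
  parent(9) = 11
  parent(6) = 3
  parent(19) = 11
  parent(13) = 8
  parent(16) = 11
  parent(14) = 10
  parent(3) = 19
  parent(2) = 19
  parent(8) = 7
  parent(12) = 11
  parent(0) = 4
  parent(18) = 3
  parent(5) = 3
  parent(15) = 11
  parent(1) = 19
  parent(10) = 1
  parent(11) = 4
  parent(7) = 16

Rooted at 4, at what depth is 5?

4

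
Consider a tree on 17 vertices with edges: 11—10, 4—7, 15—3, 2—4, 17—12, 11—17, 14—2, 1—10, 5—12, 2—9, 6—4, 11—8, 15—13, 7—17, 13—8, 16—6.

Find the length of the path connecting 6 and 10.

5

Walking from 6: 6–4–7–17–11–10. Length 5.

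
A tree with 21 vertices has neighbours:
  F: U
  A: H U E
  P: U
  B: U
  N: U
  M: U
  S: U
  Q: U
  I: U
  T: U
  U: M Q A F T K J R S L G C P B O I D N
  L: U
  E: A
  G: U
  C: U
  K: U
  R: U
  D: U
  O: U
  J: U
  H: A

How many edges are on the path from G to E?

G - U - A - E: 3 edges.

3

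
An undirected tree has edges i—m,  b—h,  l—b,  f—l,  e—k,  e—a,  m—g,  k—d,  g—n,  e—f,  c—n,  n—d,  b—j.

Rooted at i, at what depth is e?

6

i → m → g → n → d → k → e — 6 edges.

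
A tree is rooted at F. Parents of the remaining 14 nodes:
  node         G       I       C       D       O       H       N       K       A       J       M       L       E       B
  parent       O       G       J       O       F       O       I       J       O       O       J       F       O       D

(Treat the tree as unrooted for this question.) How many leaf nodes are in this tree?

9

Degree-1 nodes: A, B, C, E, H, K, L, M, N — 9 of them.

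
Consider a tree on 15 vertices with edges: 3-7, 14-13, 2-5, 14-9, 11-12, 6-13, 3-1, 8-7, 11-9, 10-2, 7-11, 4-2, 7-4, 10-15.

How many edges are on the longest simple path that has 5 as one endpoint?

A farthest node from 5 is 6.
The path 5 – 2 – 4 – 7 – 11 – 9 – 14 – 13 – 6 has 8 edges.

8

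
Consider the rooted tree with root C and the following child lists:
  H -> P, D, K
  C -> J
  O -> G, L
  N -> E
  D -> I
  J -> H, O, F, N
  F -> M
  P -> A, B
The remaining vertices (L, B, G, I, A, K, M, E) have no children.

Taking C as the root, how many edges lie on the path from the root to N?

Path from C to N: C–J–N, which has 2 edges.

2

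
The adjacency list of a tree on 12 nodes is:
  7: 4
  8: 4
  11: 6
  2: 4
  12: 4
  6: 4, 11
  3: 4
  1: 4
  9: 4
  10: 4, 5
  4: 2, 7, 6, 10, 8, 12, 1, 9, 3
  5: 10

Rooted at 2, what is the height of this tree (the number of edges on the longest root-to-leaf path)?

3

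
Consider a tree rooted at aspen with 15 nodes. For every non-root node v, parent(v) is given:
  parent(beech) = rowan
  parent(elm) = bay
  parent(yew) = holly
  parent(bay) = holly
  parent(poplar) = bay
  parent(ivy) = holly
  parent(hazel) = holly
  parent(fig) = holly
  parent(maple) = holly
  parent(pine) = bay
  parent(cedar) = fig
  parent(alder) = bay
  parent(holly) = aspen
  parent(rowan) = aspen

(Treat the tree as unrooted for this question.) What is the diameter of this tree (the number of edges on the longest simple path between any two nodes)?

Starting from beech, a farthest node is cedar at distance 5.
One longest path: beech-rowan-aspen-holly-fig-cedar.
So the diameter is 5.

5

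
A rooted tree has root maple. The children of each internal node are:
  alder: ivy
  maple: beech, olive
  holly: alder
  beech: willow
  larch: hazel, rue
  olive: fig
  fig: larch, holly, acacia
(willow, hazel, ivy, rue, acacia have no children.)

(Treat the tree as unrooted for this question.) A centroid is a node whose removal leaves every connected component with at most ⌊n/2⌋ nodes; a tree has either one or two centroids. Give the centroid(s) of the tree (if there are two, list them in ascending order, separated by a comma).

If fig is removed the pieces have sizes 4, 3, 3, 1, all ≤ ⌊12/2⌋ = 6.
No neighbour of fig does as well, so fig is the unique centroid.

fig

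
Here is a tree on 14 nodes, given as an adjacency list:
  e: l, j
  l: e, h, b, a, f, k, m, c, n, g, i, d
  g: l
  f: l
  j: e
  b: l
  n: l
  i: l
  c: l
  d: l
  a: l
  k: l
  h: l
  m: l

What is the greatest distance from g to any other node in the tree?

Distances from g peak at 3, attained at j.
g–l–e–j

3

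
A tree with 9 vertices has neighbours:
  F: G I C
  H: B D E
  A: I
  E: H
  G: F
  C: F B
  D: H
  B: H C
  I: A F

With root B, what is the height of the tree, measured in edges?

The longest root-to-leaf path is B → C → F → I → A (4 edges).

4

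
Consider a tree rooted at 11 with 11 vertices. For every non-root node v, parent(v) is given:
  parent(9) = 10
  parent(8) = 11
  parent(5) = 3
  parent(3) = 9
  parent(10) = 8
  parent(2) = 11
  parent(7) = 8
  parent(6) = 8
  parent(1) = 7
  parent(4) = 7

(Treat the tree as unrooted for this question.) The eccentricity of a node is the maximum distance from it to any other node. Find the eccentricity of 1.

6

A farthest node from 1 is 5.
The path 1–7–8–10–9–3–5 has 6 edges.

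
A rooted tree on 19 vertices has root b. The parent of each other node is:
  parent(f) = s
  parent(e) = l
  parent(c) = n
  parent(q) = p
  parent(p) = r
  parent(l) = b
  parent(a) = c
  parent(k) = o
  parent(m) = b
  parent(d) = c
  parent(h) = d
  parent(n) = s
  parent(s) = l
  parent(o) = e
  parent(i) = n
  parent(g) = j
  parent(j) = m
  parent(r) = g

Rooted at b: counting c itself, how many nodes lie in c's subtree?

Descendants of c (including itself): c, d, a, h. That's 4.

4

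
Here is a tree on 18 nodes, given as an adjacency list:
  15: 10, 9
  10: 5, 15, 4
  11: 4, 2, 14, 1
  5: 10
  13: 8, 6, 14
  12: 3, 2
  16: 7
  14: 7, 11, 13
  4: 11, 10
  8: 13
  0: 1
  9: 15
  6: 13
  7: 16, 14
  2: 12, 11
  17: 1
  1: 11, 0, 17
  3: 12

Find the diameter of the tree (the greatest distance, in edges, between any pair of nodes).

BFS from 9 reaches 8 last, at distance 7; BFS from 8 confirms no node is farther.
Path: 9-15-10-4-11-14-13-8.

7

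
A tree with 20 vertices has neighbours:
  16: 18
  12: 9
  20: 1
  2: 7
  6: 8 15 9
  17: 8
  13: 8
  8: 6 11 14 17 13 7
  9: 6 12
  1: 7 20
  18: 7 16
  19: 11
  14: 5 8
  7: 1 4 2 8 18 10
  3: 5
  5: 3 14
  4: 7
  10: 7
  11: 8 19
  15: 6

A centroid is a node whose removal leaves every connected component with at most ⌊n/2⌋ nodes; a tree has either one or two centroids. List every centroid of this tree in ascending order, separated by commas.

If 8 is removed the pieces have sizes 8, 4, 3, 2, 1, 1, all ≤ ⌊20/2⌋ = 10.
Every other node leaves some component of size > 10, so the centroid is unique.

8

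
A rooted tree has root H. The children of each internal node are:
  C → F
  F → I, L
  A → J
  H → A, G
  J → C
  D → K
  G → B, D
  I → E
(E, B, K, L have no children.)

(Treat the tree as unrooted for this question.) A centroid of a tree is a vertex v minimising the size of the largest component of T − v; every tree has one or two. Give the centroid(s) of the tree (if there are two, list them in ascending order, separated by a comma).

Delete A: the remaining components have sizes 6, 5. Max 6 ≤ 6, so A is a centroid.
Its neighbour J also leaves a largest component of size 6, so both are centroids.

A, J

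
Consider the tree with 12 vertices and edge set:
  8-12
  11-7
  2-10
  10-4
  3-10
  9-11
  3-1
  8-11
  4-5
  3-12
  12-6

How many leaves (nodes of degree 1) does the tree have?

6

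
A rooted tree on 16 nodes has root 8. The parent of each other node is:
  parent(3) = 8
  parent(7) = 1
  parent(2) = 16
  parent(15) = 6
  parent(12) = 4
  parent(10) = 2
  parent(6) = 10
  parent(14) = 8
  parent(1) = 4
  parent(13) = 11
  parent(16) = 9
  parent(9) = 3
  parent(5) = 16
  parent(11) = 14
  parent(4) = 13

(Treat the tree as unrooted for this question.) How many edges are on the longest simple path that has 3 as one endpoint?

7

A farthest node from 3 is 7.
The path 3–8–14–11–13–4–1–7 has 7 edges.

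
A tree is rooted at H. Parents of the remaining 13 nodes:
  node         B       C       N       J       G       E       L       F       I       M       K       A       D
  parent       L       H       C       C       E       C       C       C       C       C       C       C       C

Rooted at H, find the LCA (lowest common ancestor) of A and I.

Path A→root: A C H; path I→root: I C H.
First common node: C.

C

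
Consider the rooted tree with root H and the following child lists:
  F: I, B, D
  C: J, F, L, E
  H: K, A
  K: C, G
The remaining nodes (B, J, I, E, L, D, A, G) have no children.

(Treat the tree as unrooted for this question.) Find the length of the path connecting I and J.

3

I – F – C – J: 3 edges.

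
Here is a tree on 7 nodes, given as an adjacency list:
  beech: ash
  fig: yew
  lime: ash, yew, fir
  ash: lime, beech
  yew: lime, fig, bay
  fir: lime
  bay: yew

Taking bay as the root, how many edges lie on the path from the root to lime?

bay – yew – lime — 2 edges.

2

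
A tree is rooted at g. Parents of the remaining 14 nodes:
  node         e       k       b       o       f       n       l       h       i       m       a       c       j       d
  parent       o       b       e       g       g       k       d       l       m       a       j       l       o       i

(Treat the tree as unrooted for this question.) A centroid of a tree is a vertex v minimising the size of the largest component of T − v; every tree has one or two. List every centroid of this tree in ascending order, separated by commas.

j

Delete j: the remaining components have sizes 7, 7. Max 7 ≤ 7, so j is a centroid.
No neighbour of j does as well, so j is the unique centroid.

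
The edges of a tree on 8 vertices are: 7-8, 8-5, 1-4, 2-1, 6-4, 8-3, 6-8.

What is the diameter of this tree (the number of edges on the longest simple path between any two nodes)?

A longest path is 2 - 1 - 4 - 6 - 8 - 5, with 5 edges.

5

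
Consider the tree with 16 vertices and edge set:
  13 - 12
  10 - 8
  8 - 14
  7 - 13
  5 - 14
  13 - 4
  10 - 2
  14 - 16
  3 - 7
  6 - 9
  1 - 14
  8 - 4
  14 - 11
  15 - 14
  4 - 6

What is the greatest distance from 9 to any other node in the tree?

The node farthest from 9 is 1 (2, 15, 5, 11, 16, 3 also at distance 5), via 9 – 6 – 4 – 8 – 14 – 1 — 5 edges.

5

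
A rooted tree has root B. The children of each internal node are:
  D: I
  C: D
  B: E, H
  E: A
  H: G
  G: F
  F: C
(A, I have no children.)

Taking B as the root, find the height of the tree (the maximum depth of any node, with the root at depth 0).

I sits deepest: B – H – G – F – C – D – I — 6 edges from the root.

6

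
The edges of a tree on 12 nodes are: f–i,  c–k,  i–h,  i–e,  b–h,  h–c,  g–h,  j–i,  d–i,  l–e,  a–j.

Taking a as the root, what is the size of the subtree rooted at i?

10

The subtree rooted at i contains: i, d, h, e, f, c, g, b, l, k — 10 nodes.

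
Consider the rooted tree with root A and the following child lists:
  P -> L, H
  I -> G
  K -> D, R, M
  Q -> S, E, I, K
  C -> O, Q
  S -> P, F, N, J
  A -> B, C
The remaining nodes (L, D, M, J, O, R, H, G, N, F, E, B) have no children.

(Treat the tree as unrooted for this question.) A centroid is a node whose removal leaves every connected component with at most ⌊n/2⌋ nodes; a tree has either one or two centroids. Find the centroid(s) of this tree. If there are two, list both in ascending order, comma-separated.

Q

If Q is removed the pieces have sizes 7, 4, 4, 2, 1, all ≤ ⌊19/2⌋ = 9.
Every other node leaves some component of size > 9, so the centroid is unique.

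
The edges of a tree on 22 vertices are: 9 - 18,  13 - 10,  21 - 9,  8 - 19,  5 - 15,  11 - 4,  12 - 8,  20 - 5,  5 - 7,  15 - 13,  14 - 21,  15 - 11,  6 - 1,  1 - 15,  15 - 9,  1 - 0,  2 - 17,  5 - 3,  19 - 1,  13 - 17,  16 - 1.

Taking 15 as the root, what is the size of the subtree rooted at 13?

4

The subtree rooted at 13 contains: 13, 10, 17, 2 — 4 nodes.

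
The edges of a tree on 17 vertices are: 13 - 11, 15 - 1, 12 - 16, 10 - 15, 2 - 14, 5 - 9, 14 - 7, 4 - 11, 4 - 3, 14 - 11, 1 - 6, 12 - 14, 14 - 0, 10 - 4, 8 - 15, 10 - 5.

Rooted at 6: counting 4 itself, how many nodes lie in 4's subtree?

4's subtree: {4, 11, 3, 14, 13, 12, 7, 2, 0, 16}, size 10.

10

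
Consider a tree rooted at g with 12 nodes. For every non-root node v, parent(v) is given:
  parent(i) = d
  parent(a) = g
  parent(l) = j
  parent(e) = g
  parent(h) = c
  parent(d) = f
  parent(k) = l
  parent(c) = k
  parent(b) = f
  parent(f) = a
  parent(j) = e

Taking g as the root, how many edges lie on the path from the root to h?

g–e–j–l–k–c–h — 6 edges.

6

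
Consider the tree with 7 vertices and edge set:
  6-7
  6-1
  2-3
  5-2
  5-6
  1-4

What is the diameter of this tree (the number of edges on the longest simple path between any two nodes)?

Starting from 3, a farthest node is 4 at distance 5.
One longest path: 3-2-5-6-1-4.
So the diameter is 5.

5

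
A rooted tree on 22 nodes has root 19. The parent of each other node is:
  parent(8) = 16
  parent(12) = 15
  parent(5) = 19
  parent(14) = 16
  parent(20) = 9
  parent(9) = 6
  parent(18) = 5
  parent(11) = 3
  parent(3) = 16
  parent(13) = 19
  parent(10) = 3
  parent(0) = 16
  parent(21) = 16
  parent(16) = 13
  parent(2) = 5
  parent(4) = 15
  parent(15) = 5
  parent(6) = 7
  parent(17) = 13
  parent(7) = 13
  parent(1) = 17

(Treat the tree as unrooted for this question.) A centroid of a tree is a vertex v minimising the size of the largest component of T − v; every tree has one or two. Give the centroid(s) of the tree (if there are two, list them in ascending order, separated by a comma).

13

Removing 13 splits the tree into components of sizes 8, 7, 4, 2; the largest is 8 ≤ ⌊22/2⌋ = 11.
Every other node leaves some component of size > 11, so the centroid is unique.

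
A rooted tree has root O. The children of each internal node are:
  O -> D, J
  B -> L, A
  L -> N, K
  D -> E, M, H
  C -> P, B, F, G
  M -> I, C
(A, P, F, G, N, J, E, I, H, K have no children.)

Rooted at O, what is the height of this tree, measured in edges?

6

K sits deepest: O – D – M – C – B – L – K — 6 edges from the root.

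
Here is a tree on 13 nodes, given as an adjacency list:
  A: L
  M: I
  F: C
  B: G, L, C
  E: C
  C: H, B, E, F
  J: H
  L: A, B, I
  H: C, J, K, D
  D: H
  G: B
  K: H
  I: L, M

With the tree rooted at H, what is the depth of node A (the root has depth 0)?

H → C → B → L → A — 4 edges.

4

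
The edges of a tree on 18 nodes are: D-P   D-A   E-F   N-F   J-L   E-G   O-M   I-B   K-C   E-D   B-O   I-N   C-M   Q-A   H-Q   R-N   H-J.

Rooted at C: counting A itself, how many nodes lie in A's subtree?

5

A's subtree: {A, Q, H, J, L}, size 5.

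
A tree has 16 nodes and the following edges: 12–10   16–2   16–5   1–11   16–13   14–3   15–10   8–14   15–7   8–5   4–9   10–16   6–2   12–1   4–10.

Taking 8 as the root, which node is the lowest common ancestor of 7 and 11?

10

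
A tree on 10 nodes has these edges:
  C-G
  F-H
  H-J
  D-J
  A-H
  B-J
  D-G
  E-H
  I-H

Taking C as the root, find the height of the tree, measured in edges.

A deepest node is I, reached by C–G–D–J–H–I.
That path has 5 edges, so the height is 5.

5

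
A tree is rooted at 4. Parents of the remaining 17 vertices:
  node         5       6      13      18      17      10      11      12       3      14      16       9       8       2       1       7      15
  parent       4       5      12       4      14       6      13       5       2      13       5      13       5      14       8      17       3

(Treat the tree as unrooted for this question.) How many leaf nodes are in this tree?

8

Exactly 8 nodes have a single neighbour: 1, 7, 9, 10, 11, 15, 16, 18.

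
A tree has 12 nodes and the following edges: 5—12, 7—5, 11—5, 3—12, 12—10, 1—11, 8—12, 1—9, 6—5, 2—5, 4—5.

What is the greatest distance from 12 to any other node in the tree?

4

The node farthest from 12 is 9, via 12-5-11-1-9 — 4 edges.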